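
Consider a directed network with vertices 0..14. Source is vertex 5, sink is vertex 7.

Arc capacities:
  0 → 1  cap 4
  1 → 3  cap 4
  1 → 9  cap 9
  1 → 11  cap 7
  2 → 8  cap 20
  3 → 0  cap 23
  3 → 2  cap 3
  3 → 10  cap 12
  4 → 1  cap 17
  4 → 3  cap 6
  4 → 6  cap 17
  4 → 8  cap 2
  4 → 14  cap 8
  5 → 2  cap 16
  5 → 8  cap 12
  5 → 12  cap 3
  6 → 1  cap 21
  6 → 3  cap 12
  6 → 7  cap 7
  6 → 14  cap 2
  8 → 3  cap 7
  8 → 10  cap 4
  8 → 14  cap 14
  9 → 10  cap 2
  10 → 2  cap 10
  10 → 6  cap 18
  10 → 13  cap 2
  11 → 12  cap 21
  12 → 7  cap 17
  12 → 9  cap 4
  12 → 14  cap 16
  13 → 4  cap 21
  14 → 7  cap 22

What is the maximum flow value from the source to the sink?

Maximum flow value: 28

augment #1: 5→12→7 bottleneck 3, total now 3
augment #2: 5→8→14→7 bottleneck 12, total now 15
augment #3: 5→2→8→14→7 bottleneck 2, total now 17
augment #4: 5→2→8→10→6→7 bottleneck 4, total now 21
augment #5: 5→2→8→3→10→6→7 bottleneck 3, total now 24
augment #6: 5→2→8→3→10→6→14→7 bottleneck 2, total now 26
augment #7: 5→2→8→3→0→1→11→12→7 bottleneck 2, total now 28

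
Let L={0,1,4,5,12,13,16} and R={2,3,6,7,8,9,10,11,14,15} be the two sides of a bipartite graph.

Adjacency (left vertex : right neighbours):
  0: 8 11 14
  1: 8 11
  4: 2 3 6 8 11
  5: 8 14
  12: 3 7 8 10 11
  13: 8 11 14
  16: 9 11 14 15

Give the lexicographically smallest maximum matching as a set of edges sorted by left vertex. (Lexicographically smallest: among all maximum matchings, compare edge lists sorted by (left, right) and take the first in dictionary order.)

Lex-smallest maximum matching: {(0,8), (1,11), (4,2), (5,14), (12,3), (16,9)}

|M| = 6 (so the lex-smallest maximum matching has 6 edges)
process left vertices in ascending order; for each, take the smallest-labelled available neighbour that still permits 6 edges overall, or leave it unmatched if none does
lex-smallest matching: {0-8, 1-11, 4-2, 5-14, 12-3, 16-9}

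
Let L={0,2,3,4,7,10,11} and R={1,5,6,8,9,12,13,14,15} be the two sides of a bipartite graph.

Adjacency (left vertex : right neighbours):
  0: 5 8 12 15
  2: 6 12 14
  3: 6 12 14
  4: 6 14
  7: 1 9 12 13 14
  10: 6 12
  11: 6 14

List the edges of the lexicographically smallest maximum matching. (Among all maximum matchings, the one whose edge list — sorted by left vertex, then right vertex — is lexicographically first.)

|M| = 5 (so the lex-smallest maximum matching has 5 edges)
process left vertices in ascending order; for each, take the smallest-labelled available neighbour that still permits 5 edges overall, or leave it unmatched if none does
lex-smallest matching: {0-5, 2-6, 3-12, 4-14, 7-1}

Lex-smallest maximum matching: {(0,5), (2,6), (3,12), (4,14), (7,1)}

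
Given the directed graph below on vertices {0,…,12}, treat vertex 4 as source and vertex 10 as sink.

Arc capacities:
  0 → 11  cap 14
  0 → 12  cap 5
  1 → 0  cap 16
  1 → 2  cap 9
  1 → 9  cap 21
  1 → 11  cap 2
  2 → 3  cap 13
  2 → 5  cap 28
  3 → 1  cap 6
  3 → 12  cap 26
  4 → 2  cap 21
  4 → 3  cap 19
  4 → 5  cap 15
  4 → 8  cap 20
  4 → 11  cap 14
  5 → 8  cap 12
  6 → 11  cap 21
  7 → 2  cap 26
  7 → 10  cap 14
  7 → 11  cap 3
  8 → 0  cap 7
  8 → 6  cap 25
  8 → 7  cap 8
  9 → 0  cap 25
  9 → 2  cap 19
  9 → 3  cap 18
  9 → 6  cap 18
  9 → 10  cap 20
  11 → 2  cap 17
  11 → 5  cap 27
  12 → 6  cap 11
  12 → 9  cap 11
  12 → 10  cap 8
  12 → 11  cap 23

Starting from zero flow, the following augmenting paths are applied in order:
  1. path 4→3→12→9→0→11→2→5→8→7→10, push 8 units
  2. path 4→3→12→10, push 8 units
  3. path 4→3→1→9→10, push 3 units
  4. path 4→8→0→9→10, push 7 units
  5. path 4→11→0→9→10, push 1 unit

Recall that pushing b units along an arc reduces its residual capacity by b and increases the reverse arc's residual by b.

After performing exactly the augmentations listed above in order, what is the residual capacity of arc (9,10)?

Residual capacity of (9,10): 9

after path 1 (4→3→12→9→0→11→2→5→8→7→10, push 8): res(9,10)=20
after path 2 (4→3→12→10, push 8): res(9,10)=20
after path 3 (4→3→1→9→10, push 3): res(9,10)=17
after path 4 (4→8→0→9→10, push 7): res(9,10)=10
after path 5 (4→11→0→9→10, push 1): res(9,10)=9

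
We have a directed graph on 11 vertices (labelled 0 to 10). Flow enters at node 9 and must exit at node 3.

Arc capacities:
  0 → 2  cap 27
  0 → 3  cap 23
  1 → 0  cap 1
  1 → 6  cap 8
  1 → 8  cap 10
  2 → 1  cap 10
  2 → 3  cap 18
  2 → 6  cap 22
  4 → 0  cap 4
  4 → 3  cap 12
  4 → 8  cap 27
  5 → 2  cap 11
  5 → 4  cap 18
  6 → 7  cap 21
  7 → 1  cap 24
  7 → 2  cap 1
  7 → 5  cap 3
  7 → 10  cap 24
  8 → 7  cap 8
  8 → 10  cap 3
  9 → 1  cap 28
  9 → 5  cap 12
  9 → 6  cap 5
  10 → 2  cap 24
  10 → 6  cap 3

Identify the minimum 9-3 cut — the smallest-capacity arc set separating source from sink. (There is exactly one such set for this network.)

Min-cut arcs: {(1,0), (2,3), (7,5), (9,5)} (total capacity 34)

augment #1: 9→1→0→3 push 1
augment #2: 9→5→2→3 push 11
augment #3: 9→5→4→3 push 1
augment #4: 9→6→7→2→3 push 1
augment #5: 9→1→8→10→2→3 push 3
augment #6: 9→6→7→5→4→3 push 3
augment #7: 9→6→7→10→2→3 push 1
augment #8: 9→1→6→7→10→2→3 push 2
augment #9: 9→1→6→7→10→2→5→4→3 push 6
augment #10: 9→1→8→7→10→2→5→4→3 push 2
augment #11: 9→1→8→7→10→2→5→4→0→3 push 3
max flow = 34; residual-reachable set from 9 gives S-side
cut edges (S→T): {(1,0), (2,3), (7,5), (9,5)} total cap 34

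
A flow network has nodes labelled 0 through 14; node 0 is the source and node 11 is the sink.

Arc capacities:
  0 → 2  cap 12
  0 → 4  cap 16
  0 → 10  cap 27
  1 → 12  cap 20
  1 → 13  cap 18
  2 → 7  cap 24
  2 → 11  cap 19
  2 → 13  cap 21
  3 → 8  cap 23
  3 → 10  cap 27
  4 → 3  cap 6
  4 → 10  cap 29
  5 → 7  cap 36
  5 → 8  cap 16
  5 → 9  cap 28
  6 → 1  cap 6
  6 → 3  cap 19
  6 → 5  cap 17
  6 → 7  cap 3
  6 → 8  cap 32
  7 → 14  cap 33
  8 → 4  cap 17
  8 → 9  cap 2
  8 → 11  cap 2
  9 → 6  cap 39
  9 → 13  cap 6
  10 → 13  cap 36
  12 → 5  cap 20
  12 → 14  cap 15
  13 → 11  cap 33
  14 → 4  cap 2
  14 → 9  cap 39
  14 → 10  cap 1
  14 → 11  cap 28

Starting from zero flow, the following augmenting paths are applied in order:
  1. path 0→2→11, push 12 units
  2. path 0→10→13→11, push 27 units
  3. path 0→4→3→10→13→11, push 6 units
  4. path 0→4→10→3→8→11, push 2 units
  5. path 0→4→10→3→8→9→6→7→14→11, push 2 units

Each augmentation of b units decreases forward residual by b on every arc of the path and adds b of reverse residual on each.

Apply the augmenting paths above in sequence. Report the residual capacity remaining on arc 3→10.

Residual capacity of (3,10): 25

after path 1 (0→2→11, push 12): res(3,10)=27
after path 2 (0→10→13→11, push 27): res(3,10)=27
after path 3 (0→4→3→10→13→11, push 6): res(3,10)=21
after path 4 (0→4→10→3→8→11, push 2): res(3,10)=23
after path 5 (0→4→10→3→8→9→6→7→14→11, push 2): res(3,10)=25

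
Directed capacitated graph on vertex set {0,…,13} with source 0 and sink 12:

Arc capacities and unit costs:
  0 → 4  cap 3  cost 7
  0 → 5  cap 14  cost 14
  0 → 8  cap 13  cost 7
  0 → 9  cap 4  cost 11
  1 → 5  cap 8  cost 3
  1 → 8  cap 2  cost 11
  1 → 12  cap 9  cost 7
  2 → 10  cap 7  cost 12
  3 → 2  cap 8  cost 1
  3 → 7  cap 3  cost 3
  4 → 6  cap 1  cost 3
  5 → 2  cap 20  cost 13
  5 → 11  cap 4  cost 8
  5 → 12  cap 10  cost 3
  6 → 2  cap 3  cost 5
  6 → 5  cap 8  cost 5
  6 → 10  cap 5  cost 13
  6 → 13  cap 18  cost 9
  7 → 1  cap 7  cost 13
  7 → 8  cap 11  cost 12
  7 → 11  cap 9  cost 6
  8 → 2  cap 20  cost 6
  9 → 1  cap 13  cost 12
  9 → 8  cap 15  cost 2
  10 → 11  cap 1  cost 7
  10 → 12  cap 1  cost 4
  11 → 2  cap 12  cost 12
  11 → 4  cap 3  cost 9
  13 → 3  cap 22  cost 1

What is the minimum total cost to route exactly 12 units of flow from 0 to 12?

shortest-cost path #1: 0→5→12 push 10 @ unit cost 17 (adds 170)
shortest-cost path #2: 0→4→6→10→12 push 1 @ unit cost 27 (adds 27)
shortest-cost path #3: 0→9→1→12 push 1 @ unit cost 30 (adds 30)
total cost = 227

Minimum cost for 12 units: 227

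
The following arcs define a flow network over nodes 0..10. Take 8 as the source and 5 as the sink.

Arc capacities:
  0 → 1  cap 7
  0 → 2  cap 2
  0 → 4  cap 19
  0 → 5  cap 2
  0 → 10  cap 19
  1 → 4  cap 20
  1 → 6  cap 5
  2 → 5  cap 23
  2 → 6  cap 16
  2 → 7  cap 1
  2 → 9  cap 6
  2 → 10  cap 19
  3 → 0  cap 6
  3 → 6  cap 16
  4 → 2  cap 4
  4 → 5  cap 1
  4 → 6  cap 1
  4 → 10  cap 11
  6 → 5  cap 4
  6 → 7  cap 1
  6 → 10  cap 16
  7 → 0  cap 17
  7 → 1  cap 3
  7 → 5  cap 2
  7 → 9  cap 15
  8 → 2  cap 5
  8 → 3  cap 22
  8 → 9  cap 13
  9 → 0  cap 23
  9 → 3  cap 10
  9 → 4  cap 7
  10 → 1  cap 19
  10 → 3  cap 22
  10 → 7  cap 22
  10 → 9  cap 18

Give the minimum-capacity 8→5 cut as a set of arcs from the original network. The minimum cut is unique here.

Min-cut arcs: {(0,2), (0,5), (4,2), (4,5), (6,5), (7,5), (8,2)} (total capacity 20)

augment #1: 8→2→5 push 5
augment #2: 8→3→0→5 push 2
augment #3: 8→3→6→5 push 4
augment #4: 8→9→4→5 push 1
augment #5: 8→3→0→2→5 push 2
augment #6: 8→3→6→7→5 push 1
augment #7: 8→9→4→2→5 push 4
augment #8: 8→3→0→10→7→5 push 1
max flow = 20; residual-reachable set from 8 gives S-side
cut edges (S→T): {(0,2), (0,5), (4,2), (4,5), (6,5), (7,5), (8,2)} total cap 20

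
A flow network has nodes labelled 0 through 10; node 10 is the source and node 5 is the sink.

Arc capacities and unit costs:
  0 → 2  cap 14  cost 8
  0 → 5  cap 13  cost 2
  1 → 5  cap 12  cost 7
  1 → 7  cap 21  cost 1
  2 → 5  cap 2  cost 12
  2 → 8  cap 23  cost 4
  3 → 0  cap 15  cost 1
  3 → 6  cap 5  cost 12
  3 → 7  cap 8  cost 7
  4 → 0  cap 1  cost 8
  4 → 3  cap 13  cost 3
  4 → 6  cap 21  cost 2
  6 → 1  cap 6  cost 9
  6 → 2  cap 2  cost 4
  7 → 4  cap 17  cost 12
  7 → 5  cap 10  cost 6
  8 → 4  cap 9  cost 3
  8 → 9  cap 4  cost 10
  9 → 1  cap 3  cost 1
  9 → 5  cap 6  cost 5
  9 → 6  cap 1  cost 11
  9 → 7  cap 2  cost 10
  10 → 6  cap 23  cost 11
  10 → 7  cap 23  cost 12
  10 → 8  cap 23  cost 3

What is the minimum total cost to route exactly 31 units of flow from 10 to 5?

Minimum cost for 31 units: 576

shortest-cost path #1: 10→8→4→3→0→5 push 9 @ unit cost 12 (adds 108)
shortest-cost path #2: 10→7→5 push 10 @ unit cost 18 (adds 180)
shortest-cost path #3: 10→8→9→5 push 4 @ unit cost 18 (adds 72)
shortest-cost path #4: 10→6→1→5 push 6 @ unit cost 27 (adds 162)
shortest-cost path #5: 10→6→2→5 push 2 @ unit cost 27 (adds 54)
total cost = 576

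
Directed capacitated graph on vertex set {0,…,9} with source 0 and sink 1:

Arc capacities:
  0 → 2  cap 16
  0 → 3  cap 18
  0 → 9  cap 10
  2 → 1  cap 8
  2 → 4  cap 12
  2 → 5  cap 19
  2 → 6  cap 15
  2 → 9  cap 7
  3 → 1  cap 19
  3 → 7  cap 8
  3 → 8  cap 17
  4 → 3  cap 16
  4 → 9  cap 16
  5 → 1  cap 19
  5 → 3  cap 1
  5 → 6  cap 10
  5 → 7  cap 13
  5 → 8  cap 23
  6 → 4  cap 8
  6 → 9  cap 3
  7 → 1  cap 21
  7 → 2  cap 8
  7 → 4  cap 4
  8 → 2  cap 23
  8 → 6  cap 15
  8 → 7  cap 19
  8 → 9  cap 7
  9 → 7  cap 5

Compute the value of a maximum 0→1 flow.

augment #1: 0→2→1 bottleneck 8, total now 8
augment #2: 0→3→1 bottleneck 18, total now 26
augment #3: 0→2→5→1 bottleneck 8, total now 34
augment #4: 0→9→7→1 bottleneck 5, total now 39

Maximum flow value: 39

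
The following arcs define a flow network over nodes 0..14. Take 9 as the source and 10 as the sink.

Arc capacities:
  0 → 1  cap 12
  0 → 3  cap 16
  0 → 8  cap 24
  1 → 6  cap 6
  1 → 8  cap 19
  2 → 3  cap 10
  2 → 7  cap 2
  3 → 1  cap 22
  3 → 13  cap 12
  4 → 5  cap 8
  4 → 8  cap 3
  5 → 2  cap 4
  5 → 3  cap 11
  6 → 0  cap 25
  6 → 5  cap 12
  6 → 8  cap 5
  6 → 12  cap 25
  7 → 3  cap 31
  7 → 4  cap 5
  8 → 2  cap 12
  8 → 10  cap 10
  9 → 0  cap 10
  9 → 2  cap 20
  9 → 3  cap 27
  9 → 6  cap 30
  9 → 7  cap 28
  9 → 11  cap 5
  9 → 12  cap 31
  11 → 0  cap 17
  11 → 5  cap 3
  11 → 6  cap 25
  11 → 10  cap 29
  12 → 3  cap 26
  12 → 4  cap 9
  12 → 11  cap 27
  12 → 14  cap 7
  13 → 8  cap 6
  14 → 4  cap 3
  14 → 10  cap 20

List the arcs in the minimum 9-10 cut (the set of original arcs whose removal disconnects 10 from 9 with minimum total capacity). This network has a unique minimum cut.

Min-cut arcs: {(8,10), (11,10), (12,14)} (total capacity 46)

augment #1: 9→11→10 push 5
augment #2: 9→0→8→10 push 10
augment #3: 9→12→11→10 push 24
augment #4: 9→12→14→10 push 7
max flow = 46; residual-reachable set from 9 gives S-side
cut edges (S→T): {(8,10), (11,10), (12,14)} total cap 46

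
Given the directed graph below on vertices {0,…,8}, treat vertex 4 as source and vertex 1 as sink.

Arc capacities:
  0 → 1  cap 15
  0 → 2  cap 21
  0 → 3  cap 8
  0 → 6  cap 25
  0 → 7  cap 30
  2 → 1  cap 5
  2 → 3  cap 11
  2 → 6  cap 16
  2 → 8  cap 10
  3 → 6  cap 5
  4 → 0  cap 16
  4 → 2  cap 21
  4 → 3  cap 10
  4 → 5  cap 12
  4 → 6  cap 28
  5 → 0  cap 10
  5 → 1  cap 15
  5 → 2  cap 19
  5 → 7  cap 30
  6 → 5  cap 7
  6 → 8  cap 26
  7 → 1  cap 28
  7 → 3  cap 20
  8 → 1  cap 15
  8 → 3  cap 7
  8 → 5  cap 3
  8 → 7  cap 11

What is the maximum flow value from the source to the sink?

Maximum flow value: 69

augment #1: 4→0→1 bottleneck 15, total now 15
augment #2: 4→2→1 bottleneck 5, total now 20
augment #3: 4→5→1 bottleneck 12, total now 32
augment #4: 4→0→7→1 bottleneck 1, total now 33
augment #5: 4→2→8→1 bottleneck 10, total now 43
augment #6: 4→6→5→1 bottleneck 3, total now 46
augment #7: 4→6→8→1 bottleneck 5, total now 51
augment #8: 4→6→5→7→1 bottleneck 4, total now 55
augment #9: 4→6→8→7→1 bottleneck 11, total now 66
augment #10: 4→6→8→5→7→1 bottleneck 3, total now 69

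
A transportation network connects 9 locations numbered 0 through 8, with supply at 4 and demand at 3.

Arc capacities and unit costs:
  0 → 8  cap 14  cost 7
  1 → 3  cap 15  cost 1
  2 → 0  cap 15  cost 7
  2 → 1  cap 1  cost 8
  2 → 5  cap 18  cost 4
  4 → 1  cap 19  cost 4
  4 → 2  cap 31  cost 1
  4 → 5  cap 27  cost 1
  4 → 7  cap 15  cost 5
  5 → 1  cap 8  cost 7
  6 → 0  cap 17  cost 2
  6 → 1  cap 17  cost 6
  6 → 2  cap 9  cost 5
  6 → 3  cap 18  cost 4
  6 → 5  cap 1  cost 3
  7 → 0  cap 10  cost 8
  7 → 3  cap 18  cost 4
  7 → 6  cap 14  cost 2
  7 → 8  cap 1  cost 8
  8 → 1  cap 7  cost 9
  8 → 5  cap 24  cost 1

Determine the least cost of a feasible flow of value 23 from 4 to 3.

Minimum cost for 23 units: 147

shortest-cost path #1: 4→1→3 push 15 @ unit cost 5 (adds 75)
shortest-cost path #2: 4→7→3 push 8 @ unit cost 9 (adds 72)
total cost = 147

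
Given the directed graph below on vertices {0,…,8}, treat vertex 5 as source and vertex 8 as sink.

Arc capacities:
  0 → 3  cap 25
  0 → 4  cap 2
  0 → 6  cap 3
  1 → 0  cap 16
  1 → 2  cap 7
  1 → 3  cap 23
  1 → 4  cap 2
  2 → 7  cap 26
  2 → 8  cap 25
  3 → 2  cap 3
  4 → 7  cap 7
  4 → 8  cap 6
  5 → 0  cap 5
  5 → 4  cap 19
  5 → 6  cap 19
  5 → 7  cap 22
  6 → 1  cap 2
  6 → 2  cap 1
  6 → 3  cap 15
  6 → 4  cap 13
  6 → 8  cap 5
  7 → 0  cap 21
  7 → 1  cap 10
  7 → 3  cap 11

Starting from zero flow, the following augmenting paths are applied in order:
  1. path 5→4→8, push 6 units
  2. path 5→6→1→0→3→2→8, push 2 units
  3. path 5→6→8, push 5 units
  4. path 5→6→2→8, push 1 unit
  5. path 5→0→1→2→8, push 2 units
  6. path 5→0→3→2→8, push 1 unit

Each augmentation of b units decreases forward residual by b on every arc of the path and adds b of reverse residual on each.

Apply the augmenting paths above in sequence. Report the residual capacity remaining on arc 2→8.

after path 1 (5→4→8, push 6): res(2,8)=25
after path 2 (5→6→1→0→3→2→8, push 2): res(2,8)=23
after path 3 (5→6→8, push 5): res(2,8)=23
after path 4 (5→6→2→8, push 1): res(2,8)=22
after path 5 (5→0→1→2→8, push 2): res(2,8)=20
after path 6 (5→0→3→2→8, push 1): res(2,8)=19

Residual capacity of (2,8): 19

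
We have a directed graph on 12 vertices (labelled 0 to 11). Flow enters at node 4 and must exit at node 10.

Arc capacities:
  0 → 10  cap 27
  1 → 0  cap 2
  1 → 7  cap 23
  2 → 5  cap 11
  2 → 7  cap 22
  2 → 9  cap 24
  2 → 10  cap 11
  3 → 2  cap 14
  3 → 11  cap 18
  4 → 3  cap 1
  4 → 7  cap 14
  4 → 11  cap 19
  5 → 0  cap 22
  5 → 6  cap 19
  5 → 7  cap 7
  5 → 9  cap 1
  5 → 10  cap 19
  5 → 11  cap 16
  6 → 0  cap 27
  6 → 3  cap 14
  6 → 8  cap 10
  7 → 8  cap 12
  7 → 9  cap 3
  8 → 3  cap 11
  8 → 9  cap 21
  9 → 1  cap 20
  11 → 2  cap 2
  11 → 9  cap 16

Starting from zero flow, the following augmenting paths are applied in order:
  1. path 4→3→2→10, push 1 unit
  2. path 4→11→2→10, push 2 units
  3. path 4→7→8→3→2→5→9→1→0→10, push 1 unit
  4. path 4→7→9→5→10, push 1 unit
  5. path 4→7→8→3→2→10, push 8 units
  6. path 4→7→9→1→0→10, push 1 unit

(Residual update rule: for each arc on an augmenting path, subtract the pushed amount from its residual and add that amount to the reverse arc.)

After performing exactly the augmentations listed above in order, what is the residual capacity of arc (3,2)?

Residual capacity of (3,2): 4

after path 1 (4→3→2→10, push 1): res(3,2)=13
after path 2 (4→11→2→10, push 2): res(3,2)=13
after path 3 (4→7→8→3→2→5→9→1→0→10, push 1): res(3,2)=12
after path 4 (4→7→9→5→10, push 1): res(3,2)=12
after path 5 (4→7→8→3→2→10, push 8): res(3,2)=4
after path 6 (4→7→9→1→0→10, push 1): res(3,2)=4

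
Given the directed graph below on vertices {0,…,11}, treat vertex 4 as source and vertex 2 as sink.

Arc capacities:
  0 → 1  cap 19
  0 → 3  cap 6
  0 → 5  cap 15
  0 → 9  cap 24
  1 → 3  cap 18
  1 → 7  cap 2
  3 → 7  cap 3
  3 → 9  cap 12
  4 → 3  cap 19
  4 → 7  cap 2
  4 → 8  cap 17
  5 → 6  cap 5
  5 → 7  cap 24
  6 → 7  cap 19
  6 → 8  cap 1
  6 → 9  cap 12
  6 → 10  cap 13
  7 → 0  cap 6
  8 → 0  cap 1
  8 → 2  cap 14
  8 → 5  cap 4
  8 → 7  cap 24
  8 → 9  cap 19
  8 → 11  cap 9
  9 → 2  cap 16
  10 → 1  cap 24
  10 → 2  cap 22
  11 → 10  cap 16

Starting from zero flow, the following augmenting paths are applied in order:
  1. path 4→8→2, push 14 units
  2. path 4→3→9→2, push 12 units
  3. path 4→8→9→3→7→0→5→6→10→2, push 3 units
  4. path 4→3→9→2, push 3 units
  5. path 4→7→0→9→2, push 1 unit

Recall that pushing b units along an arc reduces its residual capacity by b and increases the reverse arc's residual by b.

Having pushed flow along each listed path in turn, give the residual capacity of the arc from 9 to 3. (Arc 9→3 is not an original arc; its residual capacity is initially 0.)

Residual capacity of (9,3): 12

after path 1 (4→8→2, push 14): res(9,3)=0
after path 2 (4→3→9→2, push 12): res(9,3)=12
after path 3 (4→8→9→3→7→0→5→6→10→2, push 3): res(9,3)=9
after path 4 (4→3→9→2, push 3): res(9,3)=12
after path 5 (4→7→0→9→2, push 1): res(9,3)=12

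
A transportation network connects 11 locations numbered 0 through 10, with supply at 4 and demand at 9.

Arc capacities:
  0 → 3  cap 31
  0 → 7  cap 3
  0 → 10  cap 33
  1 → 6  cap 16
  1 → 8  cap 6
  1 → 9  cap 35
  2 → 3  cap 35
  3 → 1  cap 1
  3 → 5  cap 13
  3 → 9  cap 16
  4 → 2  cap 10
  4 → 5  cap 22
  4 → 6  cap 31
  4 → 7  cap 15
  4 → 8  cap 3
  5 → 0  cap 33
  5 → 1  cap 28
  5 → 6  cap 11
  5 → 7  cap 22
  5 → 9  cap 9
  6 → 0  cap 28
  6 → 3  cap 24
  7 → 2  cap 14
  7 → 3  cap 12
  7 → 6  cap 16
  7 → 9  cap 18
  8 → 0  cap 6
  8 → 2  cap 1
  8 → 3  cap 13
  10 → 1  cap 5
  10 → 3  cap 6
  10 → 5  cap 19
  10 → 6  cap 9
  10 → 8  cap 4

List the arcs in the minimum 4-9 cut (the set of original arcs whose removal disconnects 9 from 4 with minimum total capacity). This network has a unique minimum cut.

augment #1: 4→5→9 push 9
augment #2: 4→7→9 push 15
augment #3: 4→2→3→9 push 10
augment #4: 4→5→1→9 push 13
augment #5: 4→6→3→9 push 6
augment #6: 4→6→0→7→9 push 3
augment #7: 4→6→3→1→9 push 1
augment #8: 4→6→0→10→1→9 push 5
augment #9: 4→6→3→5→1→9 push 13
augment #10: 4→6→0→10→5→1→9 push 2
max flow = 77; residual-reachable set from 4 gives S-side
cut edges (S→T): {(3,1), (3,9), (5,1), (5,9), (7,9), (10,1)} total cap 77

Min-cut arcs: {(3,1), (3,9), (5,1), (5,9), (7,9), (10,1)} (total capacity 77)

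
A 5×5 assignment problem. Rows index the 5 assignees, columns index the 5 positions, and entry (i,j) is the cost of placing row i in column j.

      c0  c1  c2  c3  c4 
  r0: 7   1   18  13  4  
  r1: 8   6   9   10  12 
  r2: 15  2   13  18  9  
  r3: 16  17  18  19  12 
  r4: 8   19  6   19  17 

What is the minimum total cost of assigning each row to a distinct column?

Minimum assignment cost: 37

optimal assignment: row0→col0 (cost 7), row1→col3 (cost 10), row2→col1 (cost 2), row3→col4 (cost 12), row4→col2 (cost 6)
total = 7 + 10 + 2 + 12 + 6 = 37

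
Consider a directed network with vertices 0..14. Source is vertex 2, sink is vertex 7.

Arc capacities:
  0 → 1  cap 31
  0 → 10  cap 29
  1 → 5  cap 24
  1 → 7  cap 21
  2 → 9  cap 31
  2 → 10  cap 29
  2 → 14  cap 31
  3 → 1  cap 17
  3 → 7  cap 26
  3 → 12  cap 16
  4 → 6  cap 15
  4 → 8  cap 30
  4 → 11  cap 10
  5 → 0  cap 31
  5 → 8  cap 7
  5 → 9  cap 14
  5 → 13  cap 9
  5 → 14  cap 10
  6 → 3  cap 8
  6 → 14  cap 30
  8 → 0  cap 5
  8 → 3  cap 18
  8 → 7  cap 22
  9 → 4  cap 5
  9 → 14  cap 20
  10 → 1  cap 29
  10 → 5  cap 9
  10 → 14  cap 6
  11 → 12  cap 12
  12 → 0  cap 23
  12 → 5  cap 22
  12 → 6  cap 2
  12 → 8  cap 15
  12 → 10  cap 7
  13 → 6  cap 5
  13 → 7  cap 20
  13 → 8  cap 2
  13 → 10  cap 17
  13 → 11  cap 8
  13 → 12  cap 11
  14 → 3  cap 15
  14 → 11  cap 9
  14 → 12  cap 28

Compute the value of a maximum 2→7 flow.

augment #1: 2→10→1→7 bottleneck 21, total now 21
augment #2: 2→14→3→7 bottleneck 15, total now 36
augment #3: 2→9→4→8→7 bottleneck 5, total now 41
augment #4: 2→10→5→8→7 bottleneck 7, total now 48
augment #5: 2→10→5→13→7 bottleneck 1, total now 49
augment #6: 2→14→12→8→7 bottleneck 10, total now 59
augment #7: 2→14→12→5→13→7 bottleneck 6, total now 65
augment #8: 2→9→14→12→5→13→7 bottleneck 2, total now 67
augment #9: 2→9→14→12→6→3→7 bottleneck 2, total now 69
augment #10: 2→9→14→12→8→3→7 bottleneck 5, total now 74

Maximum flow value: 74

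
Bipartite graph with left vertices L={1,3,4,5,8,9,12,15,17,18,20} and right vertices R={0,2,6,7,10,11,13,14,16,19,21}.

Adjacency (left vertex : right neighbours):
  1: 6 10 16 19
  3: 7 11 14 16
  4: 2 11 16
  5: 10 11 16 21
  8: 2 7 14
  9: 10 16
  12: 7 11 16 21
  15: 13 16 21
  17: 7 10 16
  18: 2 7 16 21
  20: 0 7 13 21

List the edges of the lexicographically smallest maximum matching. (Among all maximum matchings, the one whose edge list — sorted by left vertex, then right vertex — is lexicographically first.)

Lex-smallest maximum matching: {(1,6), (3,7), (4,2), (5,10), (8,14), (9,16), (12,11), (15,13), (18,21), (20,0)}

|M| = 10 (so the lex-smallest maximum matching has 10 edges)
process left vertices in ascending order; for each, take the smallest-labelled available neighbour that still permits 10 edges overall, or leave it unmatched if none does
lex-smallest matching: {1-6, 3-7, 4-2, 5-10, 8-14, 9-16, 12-11, 15-13, 18-21, 20-0}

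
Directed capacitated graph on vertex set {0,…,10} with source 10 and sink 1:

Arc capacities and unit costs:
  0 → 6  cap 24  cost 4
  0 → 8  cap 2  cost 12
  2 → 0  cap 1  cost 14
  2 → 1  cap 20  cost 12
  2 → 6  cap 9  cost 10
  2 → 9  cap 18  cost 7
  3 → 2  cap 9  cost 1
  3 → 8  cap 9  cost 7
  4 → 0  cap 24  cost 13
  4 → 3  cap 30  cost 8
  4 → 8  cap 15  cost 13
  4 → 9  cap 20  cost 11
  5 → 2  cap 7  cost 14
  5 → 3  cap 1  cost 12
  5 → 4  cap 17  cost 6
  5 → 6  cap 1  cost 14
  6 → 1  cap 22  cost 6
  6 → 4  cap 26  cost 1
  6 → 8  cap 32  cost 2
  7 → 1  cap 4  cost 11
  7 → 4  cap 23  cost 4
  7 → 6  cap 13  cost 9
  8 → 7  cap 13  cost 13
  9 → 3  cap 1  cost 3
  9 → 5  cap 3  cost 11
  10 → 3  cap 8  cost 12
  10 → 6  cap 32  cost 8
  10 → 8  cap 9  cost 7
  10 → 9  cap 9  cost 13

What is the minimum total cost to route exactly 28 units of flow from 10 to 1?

shortest-cost path #1: 10→6→1 push 22 @ unit cost 14 (adds 308)
shortest-cost path #2: 10→3→2→1 push 6 @ unit cost 25 (adds 150)
total cost = 458

Minimum cost for 28 units: 458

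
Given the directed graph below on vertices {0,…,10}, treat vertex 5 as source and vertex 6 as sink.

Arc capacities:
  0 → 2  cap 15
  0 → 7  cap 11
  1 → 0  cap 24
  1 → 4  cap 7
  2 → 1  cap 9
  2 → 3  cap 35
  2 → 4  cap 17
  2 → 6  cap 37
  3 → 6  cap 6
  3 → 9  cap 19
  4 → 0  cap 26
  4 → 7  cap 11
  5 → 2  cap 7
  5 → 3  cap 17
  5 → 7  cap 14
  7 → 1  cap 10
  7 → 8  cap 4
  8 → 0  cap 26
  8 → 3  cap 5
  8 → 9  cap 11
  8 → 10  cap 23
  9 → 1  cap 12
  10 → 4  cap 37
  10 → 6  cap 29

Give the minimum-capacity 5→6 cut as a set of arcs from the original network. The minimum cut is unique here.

Min-cut arcs: {(0,2), (3,6), (5,2), (7,8)} (total capacity 32)

augment #1: 5→2→6 push 7
augment #2: 5→3→6 push 6
augment #3: 5→7→8→10→6 push 4
augment #4: 5→7→1→0→2→6 push 10
augment #5: 5→3→9→1→0→2→6 push 5
max flow = 32; residual-reachable set from 5 gives S-side
cut edges (S→T): {(0,2), (3,6), (5,2), (7,8)} total cap 32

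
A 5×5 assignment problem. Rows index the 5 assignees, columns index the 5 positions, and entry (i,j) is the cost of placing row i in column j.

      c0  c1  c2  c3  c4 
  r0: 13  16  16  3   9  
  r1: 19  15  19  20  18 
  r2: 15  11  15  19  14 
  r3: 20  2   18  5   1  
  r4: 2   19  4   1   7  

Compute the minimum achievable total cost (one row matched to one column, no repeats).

Minimum assignment cost: 36

one of 2 optimal assignments: row0→col3 (cost 3), row1→col1 (cost 15), row2→col2 (cost 15), row3→col4 (cost 1), row4→col0 (cost 2)
total = 3 + 15 + 15 + 1 + 2 = 36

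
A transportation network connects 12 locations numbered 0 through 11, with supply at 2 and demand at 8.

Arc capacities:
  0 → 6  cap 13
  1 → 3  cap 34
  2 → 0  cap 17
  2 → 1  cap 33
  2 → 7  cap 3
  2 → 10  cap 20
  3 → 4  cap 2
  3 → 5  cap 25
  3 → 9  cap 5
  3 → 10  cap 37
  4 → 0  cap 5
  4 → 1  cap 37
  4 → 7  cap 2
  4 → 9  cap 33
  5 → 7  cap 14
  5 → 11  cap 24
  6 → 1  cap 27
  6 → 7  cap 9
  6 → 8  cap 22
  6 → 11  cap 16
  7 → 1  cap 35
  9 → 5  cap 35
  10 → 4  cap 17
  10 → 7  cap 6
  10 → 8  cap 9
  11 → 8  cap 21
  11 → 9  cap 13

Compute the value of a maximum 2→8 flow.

Maximum flow value: 43

augment #1: 2→10→8 bottleneck 9, total now 9
augment #2: 2→0→6→8 bottleneck 13, total now 22
augment #3: 2→1→3→5→11→8 bottleneck 21, total now 43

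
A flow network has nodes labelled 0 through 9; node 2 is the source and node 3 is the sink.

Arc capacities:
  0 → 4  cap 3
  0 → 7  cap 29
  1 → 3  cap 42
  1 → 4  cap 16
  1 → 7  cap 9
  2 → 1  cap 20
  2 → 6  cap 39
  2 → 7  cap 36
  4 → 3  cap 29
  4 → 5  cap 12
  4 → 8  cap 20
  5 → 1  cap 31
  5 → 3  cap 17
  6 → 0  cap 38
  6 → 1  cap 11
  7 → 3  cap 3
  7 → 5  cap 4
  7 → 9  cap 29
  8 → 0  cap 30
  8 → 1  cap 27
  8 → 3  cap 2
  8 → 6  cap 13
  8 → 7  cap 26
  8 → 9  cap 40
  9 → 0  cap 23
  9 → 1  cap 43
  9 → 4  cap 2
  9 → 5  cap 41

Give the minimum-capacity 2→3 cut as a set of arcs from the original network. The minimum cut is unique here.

Min-cut arcs: {(0,4), (2,1), (6,1), (7,3), (7,5), (7,9)} (total capacity 70)

augment #1: 2→1→3 push 20
augment #2: 2→7→3 push 3
augment #3: 2→6→1→3 push 11
augment #4: 2→7→5→3 push 4
augment #5: 2→6→0→4→3 push 3
augment #6: 2→7→9→1→3 push 11
augment #7: 2→7→9→4→3 push 2
augment #8: 2→7→9→5→3 push 13
augment #9: 2→7→9→1→4→3 push 3
max flow = 70; residual-reachable set from 2 gives S-side
cut edges (S→T): {(0,4), (2,1), (6,1), (7,3), (7,5), (7,9)} total cap 70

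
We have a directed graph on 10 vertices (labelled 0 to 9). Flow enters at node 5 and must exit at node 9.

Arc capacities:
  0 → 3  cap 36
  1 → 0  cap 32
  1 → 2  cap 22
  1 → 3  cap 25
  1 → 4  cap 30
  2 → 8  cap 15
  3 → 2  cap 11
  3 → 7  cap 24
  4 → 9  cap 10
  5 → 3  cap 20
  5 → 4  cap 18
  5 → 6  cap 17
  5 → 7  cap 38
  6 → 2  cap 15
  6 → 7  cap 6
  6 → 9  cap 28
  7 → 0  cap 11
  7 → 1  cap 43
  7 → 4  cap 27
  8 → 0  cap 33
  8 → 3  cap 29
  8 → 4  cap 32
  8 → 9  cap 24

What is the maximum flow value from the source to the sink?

augment #1: 5→4→9 bottleneck 10, total now 10
augment #2: 5→6→9 bottleneck 17, total now 27
augment #3: 5→3→2→8→9 bottleneck 11, total now 38
augment #4: 5→7→1→2→8→9 bottleneck 4, total now 42

Maximum flow value: 42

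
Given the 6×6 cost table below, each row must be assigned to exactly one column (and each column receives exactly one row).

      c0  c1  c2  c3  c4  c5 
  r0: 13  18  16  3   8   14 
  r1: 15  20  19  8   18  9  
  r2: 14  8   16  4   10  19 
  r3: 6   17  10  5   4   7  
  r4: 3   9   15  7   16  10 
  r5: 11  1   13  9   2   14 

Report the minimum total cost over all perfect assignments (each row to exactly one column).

Minimum assignment cost: 35

one of 2 optimal assignments: row0→col3 (cost 3), row1→col5 (cost 9), row2→col1 (cost 8), row3→col2 (cost 10), row4→col0 (cost 3), row5→col4 (cost 2)
total = 3 + 9 + 8 + 10 + 3 + 2 = 35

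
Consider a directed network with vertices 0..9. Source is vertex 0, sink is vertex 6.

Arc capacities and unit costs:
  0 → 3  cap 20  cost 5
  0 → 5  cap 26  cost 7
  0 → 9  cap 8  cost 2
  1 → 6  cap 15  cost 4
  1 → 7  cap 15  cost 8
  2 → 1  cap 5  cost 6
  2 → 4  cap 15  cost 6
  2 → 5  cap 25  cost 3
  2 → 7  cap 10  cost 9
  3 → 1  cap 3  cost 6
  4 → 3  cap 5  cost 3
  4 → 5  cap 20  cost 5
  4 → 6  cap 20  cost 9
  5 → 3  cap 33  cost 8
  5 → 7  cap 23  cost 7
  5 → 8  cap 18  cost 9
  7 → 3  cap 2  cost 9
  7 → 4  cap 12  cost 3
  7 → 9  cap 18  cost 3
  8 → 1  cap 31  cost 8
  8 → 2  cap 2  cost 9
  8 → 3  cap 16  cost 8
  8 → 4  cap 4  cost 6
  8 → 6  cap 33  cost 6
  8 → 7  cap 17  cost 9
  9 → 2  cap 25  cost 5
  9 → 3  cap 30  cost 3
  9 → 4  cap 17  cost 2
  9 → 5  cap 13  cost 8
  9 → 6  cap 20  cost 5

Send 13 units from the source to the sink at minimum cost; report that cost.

Minimum cost for 13 units: 145

shortest-cost path #1: 0→9→6 push 8 @ unit cost 7 (adds 56)
shortest-cost path #2: 0→3→1→6 push 3 @ unit cost 15 (adds 45)
shortest-cost path #3: 0→5→8→6 push 2 @ unit cost 22 (adds 44)
total cost = 145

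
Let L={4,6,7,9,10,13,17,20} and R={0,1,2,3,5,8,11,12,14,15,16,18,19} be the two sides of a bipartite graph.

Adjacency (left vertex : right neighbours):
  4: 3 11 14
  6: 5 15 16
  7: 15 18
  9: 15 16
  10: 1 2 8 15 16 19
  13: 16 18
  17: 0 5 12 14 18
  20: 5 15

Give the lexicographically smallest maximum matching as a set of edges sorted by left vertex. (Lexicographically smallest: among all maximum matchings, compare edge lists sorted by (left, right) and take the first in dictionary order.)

Lex-smallest maximum matching: {(4,3), (6,5), (7,15), (9,16), (10,1), (13,18), (17,0)}

|M| = 7 (so the lex-smallest maximum matching has 7 edges)
process left vertices in ascending order; for each, take the smallest-labelled available neighbour that still permits 7 edges overall, or leave it unmatched if none does
lex-smallest matching: {4-3, 6-5, 7-15, 9-16, 10-1, 13-18, 17-0}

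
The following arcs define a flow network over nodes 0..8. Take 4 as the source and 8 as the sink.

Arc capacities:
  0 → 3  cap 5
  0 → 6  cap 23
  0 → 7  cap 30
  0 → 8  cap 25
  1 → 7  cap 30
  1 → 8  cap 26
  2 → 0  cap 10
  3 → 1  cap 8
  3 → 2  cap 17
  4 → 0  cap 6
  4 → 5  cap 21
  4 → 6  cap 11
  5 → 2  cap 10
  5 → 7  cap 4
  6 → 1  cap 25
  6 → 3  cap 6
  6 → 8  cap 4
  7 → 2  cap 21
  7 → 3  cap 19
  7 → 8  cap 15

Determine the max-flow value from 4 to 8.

Maximum flow value: 31

augment #1: 4→0→8 bottleneck 6, total now 6
augment #2: 4→6→8 bottleneck 4, total now 10
augment #3: 4→5→7→8 bottleneck 4, total now 14
augment #4: 4→6→1→8 bottleneck 7, total now 21
augment #5: 4→5→2→0→8 bottleneck 10, total now 31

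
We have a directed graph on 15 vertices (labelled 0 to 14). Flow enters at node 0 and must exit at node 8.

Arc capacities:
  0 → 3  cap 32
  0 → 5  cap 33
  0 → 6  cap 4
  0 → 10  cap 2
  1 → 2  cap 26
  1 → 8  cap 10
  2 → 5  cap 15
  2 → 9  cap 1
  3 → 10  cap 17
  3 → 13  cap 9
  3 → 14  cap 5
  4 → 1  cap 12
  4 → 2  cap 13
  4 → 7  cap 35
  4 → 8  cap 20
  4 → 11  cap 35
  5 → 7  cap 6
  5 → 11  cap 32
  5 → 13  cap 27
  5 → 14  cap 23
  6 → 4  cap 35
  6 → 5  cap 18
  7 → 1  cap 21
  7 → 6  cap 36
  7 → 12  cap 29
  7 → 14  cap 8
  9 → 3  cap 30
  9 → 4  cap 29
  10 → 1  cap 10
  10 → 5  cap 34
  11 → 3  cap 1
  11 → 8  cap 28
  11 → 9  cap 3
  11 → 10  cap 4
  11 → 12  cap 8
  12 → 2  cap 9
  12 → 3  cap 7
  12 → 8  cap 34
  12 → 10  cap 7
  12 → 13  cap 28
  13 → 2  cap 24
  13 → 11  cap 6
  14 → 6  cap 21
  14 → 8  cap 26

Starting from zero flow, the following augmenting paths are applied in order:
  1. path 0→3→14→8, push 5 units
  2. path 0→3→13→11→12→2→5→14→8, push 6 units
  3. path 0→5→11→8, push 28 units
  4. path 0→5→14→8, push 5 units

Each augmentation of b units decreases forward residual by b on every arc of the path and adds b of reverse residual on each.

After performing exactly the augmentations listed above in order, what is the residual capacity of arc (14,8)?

after path 1 (0→3→14→8, push 5): res(14,8)=21
after path 2 (0→3→13→11→12→2→5→14→8, push 6): res(14,8)=15
after path 3 (0→5→11→8, push 28): res(14,8)=15
after path 4 (0→5→14→8, push 5): res(14,8)=10

Residual capacity of (14,8): 10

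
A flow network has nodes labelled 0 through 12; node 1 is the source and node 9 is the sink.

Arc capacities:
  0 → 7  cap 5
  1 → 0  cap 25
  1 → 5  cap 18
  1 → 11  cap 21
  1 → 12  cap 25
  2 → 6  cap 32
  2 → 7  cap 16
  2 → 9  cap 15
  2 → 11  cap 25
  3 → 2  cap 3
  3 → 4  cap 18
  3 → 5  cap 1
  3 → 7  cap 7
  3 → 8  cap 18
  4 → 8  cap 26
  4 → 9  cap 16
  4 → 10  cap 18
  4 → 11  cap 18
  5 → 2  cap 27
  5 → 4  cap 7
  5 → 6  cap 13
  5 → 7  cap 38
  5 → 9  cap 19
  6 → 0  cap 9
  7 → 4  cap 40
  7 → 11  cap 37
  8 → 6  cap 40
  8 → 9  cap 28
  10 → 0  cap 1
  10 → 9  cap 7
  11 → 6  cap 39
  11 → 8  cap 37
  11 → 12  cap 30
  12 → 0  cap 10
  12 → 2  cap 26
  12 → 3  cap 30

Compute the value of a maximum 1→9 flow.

Maximum flow value: 69

augment #1: 1→5→9 bottleneck 18, total now 18
augment #2: 1→11→8→9 bottleneck 21, total now 39
augment #3: 1→12→2→9 bottleneck 15, total now 54
augment #4: 1→0→7→4→9 bottleneck 5, total now 59
augment #5: 1→12→3→4→9 bottleneck 10, total now 69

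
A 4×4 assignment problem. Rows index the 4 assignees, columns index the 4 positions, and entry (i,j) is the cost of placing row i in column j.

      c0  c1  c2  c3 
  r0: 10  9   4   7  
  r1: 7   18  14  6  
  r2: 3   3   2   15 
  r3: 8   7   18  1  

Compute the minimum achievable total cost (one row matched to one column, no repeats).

optimal assignment: row0→col2 (cost 4), row1→col0 (cost 7), row2→col1 (cost 3), row3→col3 (cost 1)
total = 4 + 7 + 3 + 1 = 15

Minimum assignment cost: 15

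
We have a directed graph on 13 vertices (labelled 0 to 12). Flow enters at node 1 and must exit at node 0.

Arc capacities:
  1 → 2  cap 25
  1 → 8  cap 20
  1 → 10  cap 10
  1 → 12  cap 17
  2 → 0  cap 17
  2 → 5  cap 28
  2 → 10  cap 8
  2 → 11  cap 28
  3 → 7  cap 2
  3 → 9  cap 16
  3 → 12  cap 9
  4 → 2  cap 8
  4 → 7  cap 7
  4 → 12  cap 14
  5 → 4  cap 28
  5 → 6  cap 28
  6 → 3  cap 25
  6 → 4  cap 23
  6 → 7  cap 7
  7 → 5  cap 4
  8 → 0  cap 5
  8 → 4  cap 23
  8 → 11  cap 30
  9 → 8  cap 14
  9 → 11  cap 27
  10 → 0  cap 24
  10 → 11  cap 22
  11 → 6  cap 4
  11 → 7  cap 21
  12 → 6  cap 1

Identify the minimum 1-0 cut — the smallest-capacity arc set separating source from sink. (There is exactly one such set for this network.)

augment #1: 1→2→0 push 17
augment #2: 1→8→0 push 5
augment #3: 1→10→0 push 10
augment #4: 1→2→10→0 push 8
max flow = 40; residual-reachable set from 1 gives S-side
cut edges (S→T): {(1,10), (2,0), (2,10), (8,0)} total cap 40

Min-cut arcs: {(1,10), (2,0), (2,10), (8,0)} (total capacity 40)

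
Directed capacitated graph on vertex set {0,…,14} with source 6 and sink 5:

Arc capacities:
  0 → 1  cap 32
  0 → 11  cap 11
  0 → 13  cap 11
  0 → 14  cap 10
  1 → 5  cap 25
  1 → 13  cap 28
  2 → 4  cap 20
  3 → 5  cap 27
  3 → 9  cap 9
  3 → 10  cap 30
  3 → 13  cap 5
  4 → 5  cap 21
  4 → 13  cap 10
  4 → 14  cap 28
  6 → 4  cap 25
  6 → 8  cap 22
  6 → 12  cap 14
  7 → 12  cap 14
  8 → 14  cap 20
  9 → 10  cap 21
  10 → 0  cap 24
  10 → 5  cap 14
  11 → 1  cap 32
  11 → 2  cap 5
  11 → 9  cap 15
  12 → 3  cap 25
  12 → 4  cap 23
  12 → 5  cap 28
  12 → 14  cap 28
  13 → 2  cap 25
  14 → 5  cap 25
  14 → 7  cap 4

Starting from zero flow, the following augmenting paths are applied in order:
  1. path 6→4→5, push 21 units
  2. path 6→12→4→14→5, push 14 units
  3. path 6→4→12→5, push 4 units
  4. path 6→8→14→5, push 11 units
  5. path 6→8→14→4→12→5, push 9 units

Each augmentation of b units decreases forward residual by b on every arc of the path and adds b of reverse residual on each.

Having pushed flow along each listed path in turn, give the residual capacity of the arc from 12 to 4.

Residual capacity of (12,4): 22

after path 1 (6→4→5, push 21): res(12,4)=23
after path 2 (6→12→4→14→5, push 14): res(12,4)=9
after path 3 (6→4→12→5, push 4): res(12,4)=13
after path 4 (6→8→14→5, push 11): res(12,4)=13
after path 5 (6→8→14→4→12→5, push 9): res(12,4)=22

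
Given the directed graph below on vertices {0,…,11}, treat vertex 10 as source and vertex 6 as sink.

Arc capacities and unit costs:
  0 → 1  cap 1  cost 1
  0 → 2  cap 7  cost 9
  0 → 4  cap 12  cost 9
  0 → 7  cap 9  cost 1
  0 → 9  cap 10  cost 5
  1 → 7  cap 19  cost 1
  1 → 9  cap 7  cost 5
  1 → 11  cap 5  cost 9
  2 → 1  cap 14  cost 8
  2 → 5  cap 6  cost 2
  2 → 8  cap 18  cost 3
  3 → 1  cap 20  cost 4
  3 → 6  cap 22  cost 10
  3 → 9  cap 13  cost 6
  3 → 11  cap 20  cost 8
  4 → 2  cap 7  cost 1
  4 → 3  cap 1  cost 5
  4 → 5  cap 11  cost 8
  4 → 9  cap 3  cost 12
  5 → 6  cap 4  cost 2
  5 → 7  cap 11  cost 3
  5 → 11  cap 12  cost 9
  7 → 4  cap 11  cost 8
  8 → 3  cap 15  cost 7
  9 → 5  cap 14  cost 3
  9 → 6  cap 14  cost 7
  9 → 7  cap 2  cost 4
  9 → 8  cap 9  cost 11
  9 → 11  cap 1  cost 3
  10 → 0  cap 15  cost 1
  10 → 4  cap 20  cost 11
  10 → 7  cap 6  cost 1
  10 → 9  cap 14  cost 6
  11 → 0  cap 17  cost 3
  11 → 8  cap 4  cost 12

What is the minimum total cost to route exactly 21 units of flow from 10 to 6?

shortest-cost path #1: 10→9→5→6 push 4 @ unit cost 11 (adds 44)
shortest-cost path #2: 10→9→6 push 10 @ unit cost 13 (adds 130)
shortest-cost path #3: 10→0→9→6 push 4 @ unit cost 13 (adds 52)
shortest-cost path #4: 10→7→4→3→6 push 1 @ unit cost 24 (adds 24)
shortest-cost path #5: 10→0→2→8→3→6 push 2 @ unit cost 30 (adds 60)
total cost = 310

Minimum cost for 21 units: 310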